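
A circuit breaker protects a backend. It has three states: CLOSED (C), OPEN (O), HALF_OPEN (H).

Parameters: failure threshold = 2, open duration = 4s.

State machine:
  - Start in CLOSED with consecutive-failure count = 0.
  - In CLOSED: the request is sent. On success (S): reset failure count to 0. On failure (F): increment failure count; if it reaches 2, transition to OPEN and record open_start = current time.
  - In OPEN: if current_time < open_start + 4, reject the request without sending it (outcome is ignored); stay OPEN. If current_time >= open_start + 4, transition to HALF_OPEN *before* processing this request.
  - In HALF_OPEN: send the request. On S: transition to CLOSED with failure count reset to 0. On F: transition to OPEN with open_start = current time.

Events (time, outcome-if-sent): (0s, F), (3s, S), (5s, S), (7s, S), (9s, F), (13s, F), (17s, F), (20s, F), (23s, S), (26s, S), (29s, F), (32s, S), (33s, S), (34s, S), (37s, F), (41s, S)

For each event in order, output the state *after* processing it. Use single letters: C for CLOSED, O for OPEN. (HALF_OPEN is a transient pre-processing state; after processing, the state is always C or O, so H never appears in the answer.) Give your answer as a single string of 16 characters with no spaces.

State after each event:
  event#1 t=0s outcome=F: state=CLOSED
  event#2 t=3s outcome=S: state=CLOSED
  event#3 t=5s outcome=S: state=CLOSED
  event#4 t=7s outcome=S: state=CLOSED
  event#5 t=9s outcome=F: state=CLOSED
  event#6 t=13s outcome=F: state=OPEN
  event#7 t=17s outcome=F: state=OPEN
  event#8 t=20s outcome=F: state=OPEN
  event#9 t=23s outcome=S: state=CLOSED
  event#10 t=26s outcome=S: state=CLOSED
  event#11 t=29s outcome=F: state=CLOSED
  event#12 t=32s outcome=S: state=CLOSED
  event#13 t=33s outcome=S: state=CLOSED
  event#14 t=34s outcome=S: state=CLOSED
  event#15 t=37s outcome=F: state=CLOSED
  event#16 t=41s outcome=S: state=CLOSED

Answer: CCCCCOOOCCCCCCCC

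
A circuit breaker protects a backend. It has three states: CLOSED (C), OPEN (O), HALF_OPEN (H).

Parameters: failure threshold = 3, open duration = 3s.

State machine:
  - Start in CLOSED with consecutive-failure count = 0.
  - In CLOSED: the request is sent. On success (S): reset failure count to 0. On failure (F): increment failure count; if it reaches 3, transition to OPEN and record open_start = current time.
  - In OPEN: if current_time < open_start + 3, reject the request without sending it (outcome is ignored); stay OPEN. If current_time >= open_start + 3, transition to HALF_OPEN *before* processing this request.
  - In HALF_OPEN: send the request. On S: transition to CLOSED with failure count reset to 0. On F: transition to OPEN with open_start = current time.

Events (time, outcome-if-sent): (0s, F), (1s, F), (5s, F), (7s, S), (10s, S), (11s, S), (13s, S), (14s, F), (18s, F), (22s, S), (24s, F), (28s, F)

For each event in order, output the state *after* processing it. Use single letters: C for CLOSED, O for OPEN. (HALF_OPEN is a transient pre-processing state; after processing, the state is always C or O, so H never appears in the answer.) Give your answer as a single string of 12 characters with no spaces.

Answer: CCOOCCCCCCCC

Derivation:
State after each event:
  event#1 t=0s outcome=F: state=CLOSED
  event#2 t=1s outcome=F: state=CLOSED
  event#3 t=5s outcome=F: state=OPEN
  event#4 t=7s outcome=S: state=OPEN
  event#5 t=10s outcome=S: state=CLOSED
  event#6 t=11s outcome=S: state=CLOSED
  event#7 t=13s outcome=S: state=CLOSED
  event#8 t=14s outcome=F: state=CLOSED
  event#9 t=18s outcome=F: state=CLOSED
  event#10 t=22s outcome=S: state=CLOSED
  event#11 t=24s outcome=F: state=CLOSED
  event#12 t=28s outcome=F: state=CLOSED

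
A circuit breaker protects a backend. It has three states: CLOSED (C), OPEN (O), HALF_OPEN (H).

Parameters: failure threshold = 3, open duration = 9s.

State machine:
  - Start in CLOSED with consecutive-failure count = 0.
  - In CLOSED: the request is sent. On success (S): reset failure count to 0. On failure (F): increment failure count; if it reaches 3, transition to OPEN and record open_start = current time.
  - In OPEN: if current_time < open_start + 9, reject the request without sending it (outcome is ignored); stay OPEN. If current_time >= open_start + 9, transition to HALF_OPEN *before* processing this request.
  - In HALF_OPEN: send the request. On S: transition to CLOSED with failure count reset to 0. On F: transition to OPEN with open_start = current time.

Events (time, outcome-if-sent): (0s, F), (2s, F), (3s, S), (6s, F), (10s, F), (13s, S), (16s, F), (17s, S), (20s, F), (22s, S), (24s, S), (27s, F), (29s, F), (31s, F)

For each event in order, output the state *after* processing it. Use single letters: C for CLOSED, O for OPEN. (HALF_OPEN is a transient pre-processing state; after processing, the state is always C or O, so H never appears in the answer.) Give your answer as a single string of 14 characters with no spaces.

Answer: CCCCCCCCCCCCCO

Derivation:
State after each event:
  event#1 t=0s outcome=F: state=CLOSED
  event#2 t=2s outcome=F: state=CLOSED
  event#3 t=3s outcome=S: state=CLOSED
  event#4 t=6s outcome=F: state=CLOSED
  event#5 t=10s outcome=F: state=CLOSED
  event#6 t=13s outcome=S: state=CLOSED
  event#7 t=16s outcome=F: state=CLOSED
  event#8 t=17s outcome=S: state=CLOSED
  event#9 t=20s outcome=F: state=CLOSED
  event#10 t=22s outcome=S: state=CLOSED
  event#11 t=24s outcome=S: state=CLOSED
  event#12 t=27s outcome=F: state=CLOSED
  event#13 t=29s outcome=F: state=CLOSED
  event#14 t=31s outcome=F: state=OPEN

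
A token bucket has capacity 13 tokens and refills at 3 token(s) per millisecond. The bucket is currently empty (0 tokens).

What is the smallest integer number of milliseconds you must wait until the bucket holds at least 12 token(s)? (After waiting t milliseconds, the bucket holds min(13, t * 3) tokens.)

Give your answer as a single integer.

Answer: 4

Derivation:
Need t * 3 >= 12, so t >= 12/3.
Smallest integer t = ceil(12/3) = 4.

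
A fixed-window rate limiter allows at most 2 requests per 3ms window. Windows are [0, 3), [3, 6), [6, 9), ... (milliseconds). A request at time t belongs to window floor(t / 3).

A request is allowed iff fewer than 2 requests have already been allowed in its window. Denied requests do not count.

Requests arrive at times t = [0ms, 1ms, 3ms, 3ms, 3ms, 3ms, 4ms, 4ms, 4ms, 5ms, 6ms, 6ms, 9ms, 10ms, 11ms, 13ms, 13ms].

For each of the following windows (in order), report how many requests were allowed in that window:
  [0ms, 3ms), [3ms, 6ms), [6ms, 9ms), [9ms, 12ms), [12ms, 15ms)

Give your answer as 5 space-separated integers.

Processing requests:
  req#1 t=0ms (window 0): ALLOW
  req#2 t=1ms (window 0): ALLOW
  req#3 t=3ms (window 1): ALLOW
  req#4 t=3ms (window 1): ALLOW
  req#5 t=3ms (window 1): DENY
  req#6 t=3ms (window 1): DENY
  req#7 t=4ms (window 1): DENY
  req#8 t=4ms (window 1): DENY
  req#9 t=4ms (window 1): DENY
  req#10 t=5ms (window 1): DENY
  req#11 t=6ms (window 2): ALLOW
  req#12 t=6ms (window 2): ALLOW
  req#13 t=9ms (window 3): ALLOW
  req#14 t=10ms (window 3): ALLOW
  req#15 t=11ms (window 3): DENY
  req#16 t=13ms (window 4): ALLOW
  req#17 t=13ms (window 4): ALLOW

Allowed counts by window: 2 2 2 2 2

Answer: 2 2 2 2 2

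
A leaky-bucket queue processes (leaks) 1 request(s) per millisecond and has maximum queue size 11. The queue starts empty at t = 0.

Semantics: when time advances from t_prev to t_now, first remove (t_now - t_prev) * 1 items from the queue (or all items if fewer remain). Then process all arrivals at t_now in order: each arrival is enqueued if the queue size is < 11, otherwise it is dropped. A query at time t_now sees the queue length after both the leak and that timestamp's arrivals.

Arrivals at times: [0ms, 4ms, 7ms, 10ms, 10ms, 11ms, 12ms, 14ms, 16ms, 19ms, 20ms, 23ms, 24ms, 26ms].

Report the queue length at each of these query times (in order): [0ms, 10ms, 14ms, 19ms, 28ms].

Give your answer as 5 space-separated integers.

Answer: 1 2 1 1 0

Derivation:
Queue lengths at query times:
  query t=0ms: backlog = 1
  query t=10ms: backlog = 2
  query t=14ms: backlog = 1
  query t=19ms: backlog = 1
  query t=28ms: backlog = 0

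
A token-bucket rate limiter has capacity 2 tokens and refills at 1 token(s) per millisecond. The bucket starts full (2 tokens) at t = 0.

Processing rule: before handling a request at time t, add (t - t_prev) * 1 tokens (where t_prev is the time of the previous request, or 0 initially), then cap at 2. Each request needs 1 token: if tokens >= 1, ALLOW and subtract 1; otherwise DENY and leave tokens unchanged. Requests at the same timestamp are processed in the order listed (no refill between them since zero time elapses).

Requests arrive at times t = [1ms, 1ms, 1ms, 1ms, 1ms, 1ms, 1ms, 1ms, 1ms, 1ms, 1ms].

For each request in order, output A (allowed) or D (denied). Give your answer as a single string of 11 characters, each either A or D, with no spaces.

Simulating step by step:
  req#1 t=1ms: ALLOW
  req#2 t=1ms: ALLOW
  req#3 t=1ms: DENY
  req#4 t=1ms: DENY
  req#5 t=1ms: DENY
  req#6 t=1ms: DENY
  req#7 t=1ms: DENY
  req#8 t=1ms: DENY
  req#9 t=1ms: DENY
  req#10 t=1ms: DENY
  req#11 t=1ms: DENY

Answer: AADDDDDDDDD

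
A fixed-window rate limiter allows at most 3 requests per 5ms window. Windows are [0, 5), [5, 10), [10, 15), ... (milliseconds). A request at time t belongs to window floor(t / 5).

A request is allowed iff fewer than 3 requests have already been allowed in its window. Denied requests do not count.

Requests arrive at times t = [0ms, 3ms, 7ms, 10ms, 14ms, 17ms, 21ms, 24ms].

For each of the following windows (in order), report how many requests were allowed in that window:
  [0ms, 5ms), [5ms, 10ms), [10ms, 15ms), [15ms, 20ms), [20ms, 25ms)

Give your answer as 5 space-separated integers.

Answer: 2 1 2 1 2

Derivation:
Processing requests:
  req#1 t=0ms (window 0): ALLOW
  req#2 t=3ms (window 0): ALLOW
  req#3 t=7ms (window 1): ALLOW
  req#4 t=10ms (window 2): ALLOW
  req#5 t=14ms (window 2): ALLOW
  req#6 t=17ms (window 3): ALLOW
  req#7 t=21ms (window 4): ALLOW
  req#8 t=24ms (window 4): ALLOW

Allowed counts by window: 2 1 2 1 2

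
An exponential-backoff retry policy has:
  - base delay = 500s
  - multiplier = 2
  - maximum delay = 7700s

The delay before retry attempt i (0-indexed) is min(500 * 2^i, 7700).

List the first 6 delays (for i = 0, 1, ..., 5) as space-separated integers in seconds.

Computing each delay:
  i=0: min(500*2^0, 7700) = 500
  i=1: min(500*2^1, 7700) = 1000
  i=2: min(500*2^2, 7700) = 2000
  i=3: min(500*2^3, 7700) = 4000
  i=4: min(500*2^4, 7700) = 7700
  i=5: min(500*2^5, 7700) = 7700

Answer: 500 1000 2000 4000 7700 7700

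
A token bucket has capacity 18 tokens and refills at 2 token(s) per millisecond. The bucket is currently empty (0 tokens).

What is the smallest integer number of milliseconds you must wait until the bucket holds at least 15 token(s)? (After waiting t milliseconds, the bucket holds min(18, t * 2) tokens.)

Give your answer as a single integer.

Need t * 2 >= 15, so t >= 15/2.
Smallest integer t = ceil(15/2) = 8.

Answer: 8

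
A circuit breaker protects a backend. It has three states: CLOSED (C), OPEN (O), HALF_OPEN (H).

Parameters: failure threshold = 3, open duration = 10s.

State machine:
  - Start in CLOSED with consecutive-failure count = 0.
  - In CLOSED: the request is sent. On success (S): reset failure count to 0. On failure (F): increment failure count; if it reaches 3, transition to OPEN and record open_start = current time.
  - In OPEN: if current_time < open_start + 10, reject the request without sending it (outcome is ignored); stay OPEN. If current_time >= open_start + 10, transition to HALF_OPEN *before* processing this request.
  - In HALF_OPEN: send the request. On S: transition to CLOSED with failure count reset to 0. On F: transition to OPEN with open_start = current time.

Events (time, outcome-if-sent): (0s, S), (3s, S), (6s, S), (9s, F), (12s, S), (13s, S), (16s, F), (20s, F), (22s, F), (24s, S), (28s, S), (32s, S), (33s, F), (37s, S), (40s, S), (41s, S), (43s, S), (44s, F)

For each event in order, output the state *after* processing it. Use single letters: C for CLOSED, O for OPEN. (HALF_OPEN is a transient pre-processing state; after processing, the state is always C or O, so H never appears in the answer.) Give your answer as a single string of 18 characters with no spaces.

State after each event:
  event#1 t=0s outcome=S: state=CLOSED
  event#2 t=3s outcome=S: state=CLOSED
  event#3 t=6s outcome=S: state=CLOSED
  event#4 t=9s outcome=F: state=CLOSED
  event#5 t=12s outcome=S: state=CLOSED
  event#6 t=13s outcome=S: state=CLOSED
  event#7 t=16s outcome=F: state=CLOSED
  event#8 t=20s outcome=F: state=CLOSED
  event#9 t=22s outcome=F: state=OPEN
  event#10 t=24s outcome=S: state=OPEN
  event#11 t=28s outcome=S: state=OPEN
  event#12 t=32s outcome=S: state=CLOSED
  event#13 t=33s outcome=F: state=CLOSED
  event#14 t=37s outcome=S: state=CLOSED
  event#15 t=40s outcome=S: state=CLOSED
  event#16 t=41s outcome=S: state=CLOSED
  event#17 t=43s outcome=S: state=CLOSED
  event#18 t=44s outcome=F: state=CLOSED

Answer: CCCCCCCCOOOCCCCCCC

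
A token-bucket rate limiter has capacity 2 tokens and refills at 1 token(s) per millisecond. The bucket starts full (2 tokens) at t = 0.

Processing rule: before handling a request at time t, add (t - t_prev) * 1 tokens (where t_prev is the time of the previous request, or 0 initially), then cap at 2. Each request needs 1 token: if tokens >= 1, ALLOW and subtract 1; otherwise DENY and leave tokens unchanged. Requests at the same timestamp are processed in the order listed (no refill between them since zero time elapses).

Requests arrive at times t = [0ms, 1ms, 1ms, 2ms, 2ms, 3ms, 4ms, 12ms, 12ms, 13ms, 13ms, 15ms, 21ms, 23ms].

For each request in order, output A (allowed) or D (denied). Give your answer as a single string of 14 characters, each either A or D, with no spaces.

Simulating step by step:
  req#1 t=0ms: ALLOW
  req#2 t=1ms: ALLOW
  req#3 t=1ms: ALLOW
  req#4 t=2ms: ALLOW
  req#5 t=2ms: DENY
  req#6 t=3ms: ALLOW
  req#7 t=4ms: ALLOW
  req#8 t=12ms: ALLOW
  req#9 t=12ms: ALLOW
  req#10 t=13ms: ALLOW
  req#11 t=13ms: DENY
  req#12 t=15ms: ALLOW
  req#13 t=21ms: ALLOW
  req#14 t=23ms: ALLOW

Answer: AAAADAAAAADAAA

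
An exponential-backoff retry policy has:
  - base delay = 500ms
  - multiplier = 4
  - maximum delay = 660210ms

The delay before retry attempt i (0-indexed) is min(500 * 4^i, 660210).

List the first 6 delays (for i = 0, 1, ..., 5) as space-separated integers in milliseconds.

Computing each delay:
  i=0: min(500*4^0, 660210) = 500
  i=1: min(500*4^1, 660210) = 2000
  i=2: min(500*4^2, 660210) = 8000
  i=3: min(500*4^3, 660210) = 32000
  i=4: min(500*4^4, 660210) = 128000
  i=5: min(500*4^5, 660210) = 512000

Answer: 500 2000 8000 32000 128000 512000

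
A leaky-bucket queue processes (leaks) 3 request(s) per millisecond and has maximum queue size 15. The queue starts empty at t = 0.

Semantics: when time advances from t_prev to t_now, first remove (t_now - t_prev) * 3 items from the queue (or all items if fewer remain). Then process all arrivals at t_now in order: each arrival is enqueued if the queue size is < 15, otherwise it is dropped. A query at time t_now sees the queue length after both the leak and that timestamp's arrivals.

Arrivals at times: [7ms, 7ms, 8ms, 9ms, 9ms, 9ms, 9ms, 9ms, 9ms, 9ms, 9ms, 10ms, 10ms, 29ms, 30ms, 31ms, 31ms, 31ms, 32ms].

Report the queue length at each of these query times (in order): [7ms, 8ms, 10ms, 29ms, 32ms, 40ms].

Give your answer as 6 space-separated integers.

Answer: 2 1 7 1 1 0

Derivation:
Queue lengths at query times:
  query t=7ms: backlog = 2
  query t=8ms: backlog = 1
  query t=10ms: backlog = 7
  query t=29ms: backlog = 1
  query t=32ms: backlog = 1
  query t=40ms: backlog = 0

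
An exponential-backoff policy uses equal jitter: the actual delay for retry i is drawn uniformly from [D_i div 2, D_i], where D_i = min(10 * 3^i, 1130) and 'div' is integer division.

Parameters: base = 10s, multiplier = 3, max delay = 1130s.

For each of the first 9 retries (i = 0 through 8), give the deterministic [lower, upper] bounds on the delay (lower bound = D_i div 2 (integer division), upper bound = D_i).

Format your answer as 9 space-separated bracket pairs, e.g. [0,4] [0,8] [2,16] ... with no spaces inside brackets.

Computing bounds per retry:
  i=0: D_i=min(10*3^0,1130)=10, bounds=[5,10]
  i=1: D_i=min(10*3^1,1130)=30, bounds=[15,30]
  i=2: D_i=min(10*3^2,1130)=90, bounds=[45,90]
  i=3: D_i=min(10*3^3,1130)=270, bounds=[135,270]
  i=4: D_i=min(10*3^4,1130)=810, bounds=[405,810]
  i=5: D_i=min(10*3^5,1130)=1130, bounds=[565,1130]
  i=6: D_i=min(10*3^6,1130)=1130, bounds=[565,1130]
  i=7: D_i=min(10*3^7,1130)=1130, bounds=[565,1130]
  i=8: D_i=min(10*3^8,1130)=1130, bounds=[565,1130]

Answer: [5,10] [15,30] [45,90] [135,270] [405,810] [565,1130] [565,1130] [565,1130] [565,1130]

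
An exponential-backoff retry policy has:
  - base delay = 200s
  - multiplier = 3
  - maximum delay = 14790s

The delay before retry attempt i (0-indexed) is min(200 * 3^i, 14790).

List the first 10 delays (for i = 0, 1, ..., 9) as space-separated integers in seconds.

Computing each delay:
  i=0: min(200*3^0, 14790) = 200
  i=1: min(200*3^1, 14790) = 600
  i=2: min(200*3^2, 14790) = 1800
  i=3: min(200*3^3, 14790) = 5400
  i=4: min(200*3^4, 14790) = 14790
  i=5: min(200*3^5, 14790) = 14790
  i=6: min(200*3^6, 14790) = 14790
  i=7: min(200*3^7, 14790) = 14790
  i=8: min(200*3^8, 14790) = 14790
  i=9: min(200*3^9, 14790) = 14790

Answer: 200 600 1800 5400 14790 14790 14790 14790 14790 14790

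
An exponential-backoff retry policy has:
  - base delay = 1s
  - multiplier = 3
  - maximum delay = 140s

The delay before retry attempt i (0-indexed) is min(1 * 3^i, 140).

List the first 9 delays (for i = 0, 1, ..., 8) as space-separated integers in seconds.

Answer: 1 3 9 27 81 140 140 140 140

Derivation:
Computing each delay:
  i=0: min(1*3^0, 140) = 1
  i=1: min(1*3^1, 140) = 3
  i=2: min(1*3^2, 140) = 9
  i=3: min(1*3^3, 140) = 27
  i=4: min(1*3^4, 140) = 81
  i=5: min(1*3^5, 140) = 140
  i=6: min(1*3^6, 140) = 140
  i=7: min(1*3^7, 140) = 140
  i=8: min(1*3^8, 140) = 140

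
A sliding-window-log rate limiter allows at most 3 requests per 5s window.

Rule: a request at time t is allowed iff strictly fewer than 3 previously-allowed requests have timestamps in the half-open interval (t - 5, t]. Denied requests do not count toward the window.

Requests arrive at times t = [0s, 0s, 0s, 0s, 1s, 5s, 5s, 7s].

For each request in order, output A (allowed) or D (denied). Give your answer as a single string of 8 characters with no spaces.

Answer: AAADDAAA

Derivation:
Tracking allowed requests in the window:
  req#1 t=0s: ALLOW
  req#2 t=0s: ALLOW
  req#3 t=0s: ALLOW
  req#4 t=0s: DENY
  req#5 t=1s: DENY
  req#6 t=5s: ALLOW
  req#7 t=5s: ALLOW
  req#8 t=7s: ALLOW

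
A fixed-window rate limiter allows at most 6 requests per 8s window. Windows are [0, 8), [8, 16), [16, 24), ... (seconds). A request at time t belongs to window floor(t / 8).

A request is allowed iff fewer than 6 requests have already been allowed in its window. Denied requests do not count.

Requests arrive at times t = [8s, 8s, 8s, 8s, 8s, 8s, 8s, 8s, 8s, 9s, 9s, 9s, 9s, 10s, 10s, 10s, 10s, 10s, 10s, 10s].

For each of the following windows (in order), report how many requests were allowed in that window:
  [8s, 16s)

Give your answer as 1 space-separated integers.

Processing requests:
  req#1 t=8s (window 1): ALLOW
  req#2 t=8s (window 1): ALLOW
  req#3 t=8s (window 1): ALLOW
  req#4 t=8s (window 1): ALLOW
  req#5 t=8s (window 1): ALLOW
  req#6 t=8s (window 1): ALLOW
  req#7 t=8s (window 1): DENY
  req#8 t=8s (window 1): DENY
  req#9 t=8s (window 1): DENY
  req#10 t=9s (window 1): DENY
  req#11 t=9s (window 1): DENY
  req#12 t=9s (window 1): DENY
  req#13 t=9s (window 1): DENY
  req#14 t=10s (window 1): DENY
  req#15 t=10s (window 1): DENY
  req#16 t=10s (window 1): DENY
  req#17 t=10s (window 1): DENY
  req#18 t=10s (window 1): DENY
  req#19 t=10s (window 1): DENY
  req#20 t=10s (window 1): DENY

Allowed counts by window: 6

Answer: 6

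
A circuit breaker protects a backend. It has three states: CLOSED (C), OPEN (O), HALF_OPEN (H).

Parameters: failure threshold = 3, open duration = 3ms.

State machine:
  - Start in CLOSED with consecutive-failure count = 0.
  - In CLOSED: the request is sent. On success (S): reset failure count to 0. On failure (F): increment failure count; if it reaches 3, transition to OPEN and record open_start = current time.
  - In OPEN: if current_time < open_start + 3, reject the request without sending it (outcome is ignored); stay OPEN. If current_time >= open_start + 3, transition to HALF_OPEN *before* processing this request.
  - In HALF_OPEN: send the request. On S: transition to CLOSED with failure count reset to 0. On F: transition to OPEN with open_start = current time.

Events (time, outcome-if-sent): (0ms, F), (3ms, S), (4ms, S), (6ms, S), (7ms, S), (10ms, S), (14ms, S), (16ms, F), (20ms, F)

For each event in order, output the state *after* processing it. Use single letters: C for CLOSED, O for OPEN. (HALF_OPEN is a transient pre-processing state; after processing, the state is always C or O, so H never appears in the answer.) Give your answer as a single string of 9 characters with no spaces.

Answer: CCCCCCCCC

Derivation:
State after each event:
  event#1 t=0ms outcome=F: state=CLOSED
  event#2 t=3ms outcome=S: state=CLOSED
  event#3 t=4ms outcome=S: state=CLOSED
  event#4 t=6ms outcome=S: state=CLOSED
  event#5 t=7ms outcome=S: state=CLOSED
  event#6 t=10ms outcome=S: state=CLOSED
  event#7 t=14ms outcome=S: state=CLOSED
  event#8 t=16ms outcome=F: state=CLOSED
  event#9 t=20ms outcome=F: state=CLOSED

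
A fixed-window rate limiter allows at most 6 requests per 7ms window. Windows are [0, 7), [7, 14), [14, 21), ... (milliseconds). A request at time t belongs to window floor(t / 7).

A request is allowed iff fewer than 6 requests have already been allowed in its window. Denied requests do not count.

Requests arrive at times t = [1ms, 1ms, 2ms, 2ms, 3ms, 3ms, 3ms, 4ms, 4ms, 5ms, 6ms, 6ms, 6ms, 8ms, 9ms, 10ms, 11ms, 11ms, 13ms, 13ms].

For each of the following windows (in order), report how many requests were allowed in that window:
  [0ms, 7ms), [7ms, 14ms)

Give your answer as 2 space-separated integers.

Processing requests:
  req#1 t=1ms (window 0): ALLOW
  req#2 t=1ms (window 0): ALLOW
  req#3 t=2ms (window 0): ALLOW
  req#4 t=2ms (window 0): ALLOW
  req#5 t=3ms (window 0): ALLOW
  req#6 t=3ms (window 0): ALLOW
  req#7 t=3ms (window 0): DENY
  req#8 t=4ms (window 0): DENY
  req#9 t=4ms (window 0): DENY
  req#10 t=5ms (window 0): DENY
  req#11 t=6ms (window 0): DENY
  req#12 t=6ms (window 0): DENY
  req#13 t=6ms (window 0): DENY
  req#14 t=8ms (window 1): ALLOW
  req#15 t=9ms (window 1): ALLOW
  req#16 t=10ms (window 1): ALLOW
  req#17 t=11ms (window 1): ALLOW
  req#18 t=11ms (window 1): ALLOW
  req#19 t=13ms (window 1): ALLOW
  req#20 t=13ms (window 1): DENY

Allowed counts by window: 6 6

Answer: 6 6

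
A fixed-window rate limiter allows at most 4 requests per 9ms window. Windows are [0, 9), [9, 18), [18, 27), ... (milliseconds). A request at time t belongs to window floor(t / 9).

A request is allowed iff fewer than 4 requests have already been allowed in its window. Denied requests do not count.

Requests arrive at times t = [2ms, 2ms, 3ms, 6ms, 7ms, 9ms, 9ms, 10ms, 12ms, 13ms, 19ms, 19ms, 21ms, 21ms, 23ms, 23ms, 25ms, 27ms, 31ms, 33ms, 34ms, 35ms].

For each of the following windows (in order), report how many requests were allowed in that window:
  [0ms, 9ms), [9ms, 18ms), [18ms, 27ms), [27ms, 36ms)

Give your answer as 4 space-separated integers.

Processing requests:
  req#1 t=2ms (window 0): ALLOW
  req#2 t=2ms (window 0): ALLOW
  req#3 t=3ms (window 0): ALLOW
  req#4 t=6ms (window 0): ALLOW
  req#5 t=7ms (window 0): DENY
  req#6 t=9ms (window 1): ALLOW
  req#7 t=9ms (window 1): ALLOW
  req#8 t=10ms (window 1): ALLOW
  req#9 t=12ms (window 1): ALLOW
  req#10 t=13ms (window 1): DENY
  req#11 t=19ms (window 2): ALLOW
  req#12 t=19ms (window 2): ALLOW
  req#13 t=21ms (window 2): ALLOW
  req#14 t=21ms (window 2): ALLOW
  req#15 t=23ms (window 2): DENY
  req#16 t=23ms (window 2): DENY
  req#17 t=25ms (window 2): DENY
  req#18 t=27ms (window 3): ALLOW
  req#19 t=31ms (window 3): ALLOW
  req#20 t=33ms (window 3): ALLOW
  req#21 t=34ms (window 3): ALLOW
  req#22 t=35ms (window 3): DENY

Allowed counts by window: 4 4 4 4

Answer: 4 4 4 4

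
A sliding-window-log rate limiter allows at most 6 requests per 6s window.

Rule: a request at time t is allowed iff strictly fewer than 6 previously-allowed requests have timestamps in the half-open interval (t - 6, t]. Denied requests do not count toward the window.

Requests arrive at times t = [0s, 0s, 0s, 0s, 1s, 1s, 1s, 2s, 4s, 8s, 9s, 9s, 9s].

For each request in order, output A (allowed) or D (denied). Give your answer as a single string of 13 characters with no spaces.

Tracking allowed requests in the window:
  req#1 t=0s: ALLOW
  req#2 t=0s: ALLOW
  req#3 t=0s: ALLOW
  req#4 t=0s: ALLOW
  req#5 t=1s: ALLOW
  req#6 t=1s: ALLOW
  req#7 t=1s: DENY
  req#8 t=2s: DENY
  req#9 t=4s: DENY
  req#10 t=8s: ALLOW
  req#11 t=9s: ALLOW
  req#12 t=9s: ALLOW
  req#13 t=9s: ALLOW

Answer: AAAAAADDDAAAA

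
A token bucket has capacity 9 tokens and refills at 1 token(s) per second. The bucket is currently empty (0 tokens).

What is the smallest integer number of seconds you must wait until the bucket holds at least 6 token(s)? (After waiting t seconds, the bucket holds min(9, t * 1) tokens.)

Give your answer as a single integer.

Answer: 6

Derivation:
Need t * 1 >= 6, so t >= 6/1.
Smallest integer t = ceil(6/1) = 6.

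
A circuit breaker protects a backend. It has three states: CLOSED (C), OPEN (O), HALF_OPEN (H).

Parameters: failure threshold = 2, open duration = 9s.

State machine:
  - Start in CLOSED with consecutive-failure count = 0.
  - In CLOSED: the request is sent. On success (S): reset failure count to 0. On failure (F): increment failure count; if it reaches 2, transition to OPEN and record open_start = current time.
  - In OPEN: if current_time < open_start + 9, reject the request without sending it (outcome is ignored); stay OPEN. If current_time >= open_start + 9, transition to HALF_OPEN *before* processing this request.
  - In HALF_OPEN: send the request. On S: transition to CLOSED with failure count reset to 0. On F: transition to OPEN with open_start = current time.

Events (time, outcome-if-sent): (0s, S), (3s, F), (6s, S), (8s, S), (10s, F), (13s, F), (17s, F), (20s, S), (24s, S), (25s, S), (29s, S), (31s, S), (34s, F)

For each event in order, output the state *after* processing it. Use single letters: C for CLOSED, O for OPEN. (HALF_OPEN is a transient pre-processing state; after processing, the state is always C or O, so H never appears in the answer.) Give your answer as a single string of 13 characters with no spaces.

Answer: CCCCCOOOCCCCC

Derivation:
State after each event:
  event#1 t=0s outcome=S: state=CLOSED
  event#2 t=3s outcome=F: state=CLOSED
  event#3 t=6s outcome=S: state=CLOSED
  event#4 t=8s outcome=S: state=CLOSED
  event#5 t=10s outcome=F: state=CLOSED
  event#6 t=13s outcome=F: state=OPEN
  event#7 t=17s outcome=F: state=OPEN
  event#8 t=20s outcome=S: state=OPEN
  event#9 t=24s outcome=S: state=CLOSED
  event#10 t=25s outcome=S: state=CLOSED
  event#11 t=29s outcome=S: state=CLOSED
  event#12 t=31s outcome=S: state=CLOSED
  event#13 t=34s outcome=F: state=CLOSED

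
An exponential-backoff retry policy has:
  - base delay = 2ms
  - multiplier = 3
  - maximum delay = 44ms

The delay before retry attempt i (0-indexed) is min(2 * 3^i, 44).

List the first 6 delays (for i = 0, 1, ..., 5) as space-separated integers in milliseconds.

Answer: 2 6 18 44 44 44

Derivation:
Computing each delay:
  i=0: min(2*3^0, 44) = 2
  i=1: min(2*3^1, 44) = 6
  i=2: min(2*3^2, 44) = 18
  i=3: min(2*3^3, 44) = 44
  i=4: min(2*3^4, 44) = 44
  i=5: min(2*3^5, 44) = 44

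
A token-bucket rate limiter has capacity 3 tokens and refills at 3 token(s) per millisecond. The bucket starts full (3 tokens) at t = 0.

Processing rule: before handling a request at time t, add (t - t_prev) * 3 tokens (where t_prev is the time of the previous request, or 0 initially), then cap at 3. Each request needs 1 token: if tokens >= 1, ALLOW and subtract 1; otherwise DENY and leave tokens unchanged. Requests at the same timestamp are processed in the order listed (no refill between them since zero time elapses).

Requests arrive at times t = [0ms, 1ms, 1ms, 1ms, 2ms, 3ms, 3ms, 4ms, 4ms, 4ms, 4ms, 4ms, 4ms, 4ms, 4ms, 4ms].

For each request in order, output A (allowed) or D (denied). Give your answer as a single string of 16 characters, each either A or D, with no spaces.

Answer: AAAAAAAAAADDDDDD

Derivation:
Simulating step by step:
  req#1 t=0ms: ALLOW
  req#2 t=1ms: ALLOW
  req#3 t=1ms: ALLOW
  req#4 t=1ms: ALLOW
  req#5 t=2ms: ALLOW
  req#6 t=3ms: ALLOW
  req#7 t=3ms: ALLOW
  req#8 t=4ms: ALLOW
  req#9 t=4ms: ALLOW
  req#10 t=4ms: ALLOW
  req#11 t=4ms: DENY
  req#12 t=4ms: DENY
  req#13 t=4ms: DENY
  req#14 t=4ms: DENY
  req#15 t=4ms: DENY
  req#16 t=4ms: DENY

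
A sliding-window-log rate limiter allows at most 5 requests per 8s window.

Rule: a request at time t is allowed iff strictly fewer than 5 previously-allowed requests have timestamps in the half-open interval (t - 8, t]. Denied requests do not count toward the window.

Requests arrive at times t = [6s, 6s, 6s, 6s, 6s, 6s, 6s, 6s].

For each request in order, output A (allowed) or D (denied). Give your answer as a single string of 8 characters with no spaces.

Answer: AAAAADDD

Derivation:
Tracking allowed requests in the window:
  req#1 t=6s: ALLOW
  req#2 t=6s: ALLOW
  req#3 t=6s: ALLOW
  req#4 t=6s: ALLOW
  req#5 t=6s: ALLOW
  req#6 t=6s: DENY
  req#7 t=6s: DENY
  req#8 t=6s: DENY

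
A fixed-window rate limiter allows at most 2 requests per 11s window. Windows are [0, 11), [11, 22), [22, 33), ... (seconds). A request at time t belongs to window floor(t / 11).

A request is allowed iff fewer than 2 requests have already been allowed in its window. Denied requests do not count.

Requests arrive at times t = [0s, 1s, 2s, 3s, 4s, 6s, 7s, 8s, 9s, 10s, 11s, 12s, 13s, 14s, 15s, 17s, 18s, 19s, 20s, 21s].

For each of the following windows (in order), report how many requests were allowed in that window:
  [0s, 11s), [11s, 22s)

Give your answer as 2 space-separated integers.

Answer: 2 2

Derivation:
Processing requests:
  req#1 t=0s (window 0): ALLOW
  req#2 t=1s (window 0): ALLOW
  req#3 t=2s (window 0): DENY
  req#4 t=3s (window 0): DENY
  req#5 t=4s (window 0): DENY
  req#6 t=6s (window 0): DENY
  req#7 t=7s (window 0): DENY
  req#8 t=8s (window 0): DENY
  req#9 t=9s (window 0): DENY
  req#10 t=10s (window 0): DENY
  req#11 t=11s (window 1): ALLOW
  req#12 t=12s (window 1): ALLOW
  req#13 t=13s (window 1): DENY
  req#14 t=14s (window 1): DENY
  req#15 t=15s (window 1): DENY
  req#16 t=17s (window 1): DENY
  req#17 t=18s (window 1): DENY
  req#18 t=19s (window 1): DENY
  req#19 t=20s (window 1): DENY
  req#20 t=21s (window 1): DENY

Allowed counts by window: 2 2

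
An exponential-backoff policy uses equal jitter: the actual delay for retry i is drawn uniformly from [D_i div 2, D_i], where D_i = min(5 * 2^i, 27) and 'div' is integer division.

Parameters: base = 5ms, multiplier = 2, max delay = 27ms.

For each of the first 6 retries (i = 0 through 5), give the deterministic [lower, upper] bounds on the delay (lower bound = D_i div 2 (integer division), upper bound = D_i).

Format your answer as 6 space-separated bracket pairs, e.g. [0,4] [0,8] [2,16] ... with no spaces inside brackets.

Computing bounds per retry:
  i=0: D_i=min(5*2^0,27)=5, bounds=[2,5]
  i=1: D_i=min(5*2^1,27)=10, bounds=[5,10]
  i=2: D_i=min(5*2^2,27)=20, bounds=[10,20]
  i=3: D_i=min(5*2^3,27)=27, bounds=[13,27]
  i=4: D_i=min(5*2^4,27)=27, bounds=[13,27]
  i=5: D_i=min(5*2^5,27)=27, bounds=[13,27]

Answer: [2,5] [5,10] [10,20] [13,27] [13,27] [13,27]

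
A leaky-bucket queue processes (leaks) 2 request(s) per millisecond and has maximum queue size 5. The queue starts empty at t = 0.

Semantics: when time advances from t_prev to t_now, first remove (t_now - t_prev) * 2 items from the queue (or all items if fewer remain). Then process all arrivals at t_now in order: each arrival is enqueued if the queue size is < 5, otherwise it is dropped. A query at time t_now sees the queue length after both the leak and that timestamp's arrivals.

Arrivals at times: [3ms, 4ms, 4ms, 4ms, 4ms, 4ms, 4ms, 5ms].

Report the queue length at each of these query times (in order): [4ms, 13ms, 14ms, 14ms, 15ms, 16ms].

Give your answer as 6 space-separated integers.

Answer: 5 0 0 0 0 0

Derivation:
Queue lengths at query times:
  query t=4ms: backlog = 5
  query t=13ms: backlog = 0
  query t=14ms: backlog = 0
  query t=14ms: backlog = 0
  query t=15ms: backlog = 0
  query t=16ms: backlog = 0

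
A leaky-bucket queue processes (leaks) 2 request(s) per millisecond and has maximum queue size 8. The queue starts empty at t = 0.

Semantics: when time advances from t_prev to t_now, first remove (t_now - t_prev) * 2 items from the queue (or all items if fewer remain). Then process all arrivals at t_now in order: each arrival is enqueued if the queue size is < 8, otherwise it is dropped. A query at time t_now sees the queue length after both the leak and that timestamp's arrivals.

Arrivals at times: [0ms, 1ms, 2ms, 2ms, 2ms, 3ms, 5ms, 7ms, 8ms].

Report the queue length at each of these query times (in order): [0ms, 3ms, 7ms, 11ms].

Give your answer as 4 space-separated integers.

Answer: 1 2 1 0

Derivation:
Queue lengths at query times:
  query t=0ms: backlog = 1
  query t=3ms: backlog = 2
  query t=7ms: backlog = 1
  query t=11ms: backlog = 0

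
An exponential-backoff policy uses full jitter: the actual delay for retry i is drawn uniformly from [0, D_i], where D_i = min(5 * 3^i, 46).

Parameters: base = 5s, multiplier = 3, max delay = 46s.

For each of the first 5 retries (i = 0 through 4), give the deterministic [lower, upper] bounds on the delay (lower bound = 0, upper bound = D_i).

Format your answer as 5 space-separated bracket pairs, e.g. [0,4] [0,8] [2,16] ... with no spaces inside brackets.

Computing bounds per retry:
  i=0: D_i=min(5*3^0,46)=5, bounds=[0,5]
  i=1: D_i=min(5*3^1,46)=15, bounds=[0,15]
  i=2: D_i=min(5*3^2,46)=45, bounds=[0,45]
  i=3: D_i=min(5*3^3,46)=46, bounds=[0,46]
  i=4: D_i=min(5*3^4,46)=46, bounds=[0,46]

Answer: [0,5] [0,15] [0,45] [0,46] [0,46]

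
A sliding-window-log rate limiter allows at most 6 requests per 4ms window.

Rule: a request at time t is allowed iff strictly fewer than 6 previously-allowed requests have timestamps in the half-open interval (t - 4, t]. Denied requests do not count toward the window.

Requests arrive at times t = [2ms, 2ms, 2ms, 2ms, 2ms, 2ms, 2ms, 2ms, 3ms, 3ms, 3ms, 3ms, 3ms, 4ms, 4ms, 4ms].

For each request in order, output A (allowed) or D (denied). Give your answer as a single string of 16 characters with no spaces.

Answer: AAAAAADDDDDDDDDD

Derivation:
Tracking allowed requests in the window:
  req#1 t=2ms: ALLOW
  req#2 t=2ms: ALLOW
  req#3 t=2ms: ALLOW
  req#4 t=2ms: ALLOW
  req#5 t=2ms: ALLOW
  req#6 t=2ms: ALLOW
  req#7 t=2ms: DENY
  req#8 t=2ms: DENY
  req#9 t=3ms: DENY
  req#10 t=3ms: DENY
  req#11 t=3ms: DENY
  req#12 t=3ms: DENY
  req#13 t=3ms: DENY
  req#14 t=4ms: DENY
  req#15 t=4ms: DENY
  req#16 t=4ms: DENY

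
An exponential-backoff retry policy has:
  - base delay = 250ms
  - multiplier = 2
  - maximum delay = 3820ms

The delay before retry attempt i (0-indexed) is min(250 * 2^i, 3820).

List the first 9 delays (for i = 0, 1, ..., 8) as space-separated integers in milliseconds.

Answer: 250 500 1000 2000 3820 3820 3820 3820 3820

Derivation:
Computing each delay:
  i=0: min(250*2^0, 3820) = 250
  i=1: min(250*2^1, 3820) = 500
  i=2: min(250*2^2, 3820) = 1000
  i=3: min(250*2^3, 3820) = 2000
  i=4: min(250*2^4, 3820) = 3820
  i=5: min(250*2^5, 3820) = 3820
  i=6: min(250*2^6, 3820) = 3820
  i=7: min(250*2^7, 3820) = 3820
  i=8: min(250*2^8, 3820) = 3820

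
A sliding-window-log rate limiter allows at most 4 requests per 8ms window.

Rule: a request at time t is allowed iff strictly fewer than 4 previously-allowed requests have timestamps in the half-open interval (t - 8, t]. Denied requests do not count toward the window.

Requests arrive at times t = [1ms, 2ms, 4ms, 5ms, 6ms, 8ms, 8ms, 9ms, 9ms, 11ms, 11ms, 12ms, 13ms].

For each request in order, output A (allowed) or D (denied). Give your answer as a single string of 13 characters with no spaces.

Tracking allowed requests in the window:
  req#1 t=1ms: ALLOW
  req#2 t=2ms: ALLOW
  req#3 t=4ms: ALLOW
  req#4 t=5ms: ALLOW
  req#5 t=6ms: DENY
  req#6 t=8ms: DENY
  req#7 t=8ms: DENY
  req#8 t=9ms: ALLOW
  req#9 t=9ms: DENY
  req#10 t=11ms: ALLOW
  req#11 t=11ms: DENY
  req#12 t=12ms: ALLOW
  req#13 t=13ms: ALLOW

Answer: AAAADDDADADAA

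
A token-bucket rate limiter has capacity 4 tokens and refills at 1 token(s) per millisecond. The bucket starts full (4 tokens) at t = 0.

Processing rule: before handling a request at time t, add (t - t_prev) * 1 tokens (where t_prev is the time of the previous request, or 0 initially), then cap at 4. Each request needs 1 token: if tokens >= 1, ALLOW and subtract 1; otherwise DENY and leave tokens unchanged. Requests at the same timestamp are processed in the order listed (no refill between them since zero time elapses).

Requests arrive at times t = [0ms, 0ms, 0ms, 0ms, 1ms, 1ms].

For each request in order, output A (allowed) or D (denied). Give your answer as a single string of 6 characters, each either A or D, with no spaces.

Simulating step by step:
  req#1 t=0ms: ALLOW
  req#2 t=0ms: ALLOW
  req#3 t=0ms: ALLOW
  req#4 t=0ms: ALLOW
  req#5 t=1ms: ALLOW
  req#6 t=1ms: DENY

Answer: AAAAAD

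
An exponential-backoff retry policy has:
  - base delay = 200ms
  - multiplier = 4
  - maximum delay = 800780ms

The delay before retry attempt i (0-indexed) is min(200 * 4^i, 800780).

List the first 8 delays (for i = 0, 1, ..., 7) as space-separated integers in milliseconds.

Answer: 200 800 3200 12800 51200 204800 800780 800780

Derivation:
Computing each delay:
  i=0: min(200*4^0, 800780) = 200
  i=1: min(200*4^1, 800780) = 800
  i=2: min(200*4^2, 800780) = 3200
  i=3: min(200*4^3, 800780) = 12800
  i=4: min(200*4^4, 800780) = 51200
  i=5: min(200*4^5, 800780) = 204800
  i=6: min(200*4^6, 800780) = 800780
  i=7: min(200*4^7, 800780) = 800780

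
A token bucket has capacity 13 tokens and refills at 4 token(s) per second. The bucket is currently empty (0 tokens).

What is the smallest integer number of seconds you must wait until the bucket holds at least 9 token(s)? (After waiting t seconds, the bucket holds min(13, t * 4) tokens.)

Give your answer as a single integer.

Need t * 4 >= 9, so t >= 9/4.
Smallest integer t = ceil(9/4) = 3.

Answer: 3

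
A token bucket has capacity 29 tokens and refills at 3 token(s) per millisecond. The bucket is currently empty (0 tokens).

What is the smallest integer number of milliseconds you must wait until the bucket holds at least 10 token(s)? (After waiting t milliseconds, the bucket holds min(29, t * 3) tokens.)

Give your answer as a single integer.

Need t * 3 >= 10, so t >= 10/3.
Smallest integer t = ceil(10/3) = 4.

Answer: 4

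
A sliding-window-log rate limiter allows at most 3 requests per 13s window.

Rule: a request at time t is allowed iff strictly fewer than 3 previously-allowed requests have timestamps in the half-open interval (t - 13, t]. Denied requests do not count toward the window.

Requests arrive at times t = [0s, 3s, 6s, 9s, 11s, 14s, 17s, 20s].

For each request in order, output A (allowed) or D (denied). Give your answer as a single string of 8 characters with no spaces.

Answer: AAADDAAA

Derivation:
Tracking allowed requests in the window:
  req#1 t=0s: ALLOW
  req#2 t=3s: ALLOW
  req#3 t=6s: ALLOW
  req#4 t=9s: DENY
  req#5 t=11s: DENY
  req#6 t=14s: ALLOW
  req#7 t=17s: ALLOW
  req#8 t=20s: ALLOW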